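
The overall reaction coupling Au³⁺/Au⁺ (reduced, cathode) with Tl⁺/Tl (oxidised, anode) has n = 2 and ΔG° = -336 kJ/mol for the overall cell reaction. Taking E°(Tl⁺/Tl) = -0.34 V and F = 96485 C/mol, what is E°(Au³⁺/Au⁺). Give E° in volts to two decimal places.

+1.40 V

E°cell = −ΔG°/(nF) = −(-336×10³)/((2)(96485)) = +1.741 V.
Since Au³⁺/Au⁺ is the cathode and Tl⁺/Tl the anode, E°cell = E°(Au³⁺/Au⁺) − E°(Tl⁺/Tl).
So E°(Au³⁺/Au⁺) = E°cell + E°(Tl⁺/Tl) = +1.741 + (-0.34) = +1.40 V.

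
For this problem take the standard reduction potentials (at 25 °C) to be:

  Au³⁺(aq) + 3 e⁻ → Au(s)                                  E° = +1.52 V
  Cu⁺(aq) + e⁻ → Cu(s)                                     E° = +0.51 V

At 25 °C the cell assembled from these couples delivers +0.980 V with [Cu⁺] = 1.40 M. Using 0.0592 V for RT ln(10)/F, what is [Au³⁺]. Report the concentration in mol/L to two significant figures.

Au³⁺/Au is the cathode, Cu⁺/Cu the anode: E°cell = +1.01 V, n = 3.
Overall reaction: Au³⁺(aq) + 3 Cu(s) → Au(s) + 3 Cu⁺(aq); Q = [Cu⁺]^3/[Au³⁺]^1.
From E = E° − (0.0592/n) log Q: log Q = (E° − E)·n/0.0592 = (+1.01 − (+0.980))·3/0.0592 = 1.5203.
So 1·log[Au³⁺] = 3·log(1.4) − log Q = 0.4384 − (1.5203) = -1.0819; [Au³⁺] = 10^(-1.0819) ≈ 0.083 M.

0.083 M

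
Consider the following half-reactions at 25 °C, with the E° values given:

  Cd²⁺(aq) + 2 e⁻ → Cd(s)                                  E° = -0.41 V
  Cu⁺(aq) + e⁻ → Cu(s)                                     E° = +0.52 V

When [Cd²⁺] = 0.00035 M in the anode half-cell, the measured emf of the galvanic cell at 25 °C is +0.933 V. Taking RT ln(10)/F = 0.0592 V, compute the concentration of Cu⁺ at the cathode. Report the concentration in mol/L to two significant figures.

Cu⁺/Cu is the cathode, Cd²⁺/Cd the anode: E°cell = +0.93 V, n = 2.
Overall reaction: 2 Cu⁺(aq) + Cd(s) → 2 Cu(s) + Cd²⁺(aq); Q = [Cd²⁺]^1/[Cu⁺]^2.
From E = E° − (0.0592/n) log Q: log Q = (E° − E)·n/0.0592 = (+0.93 − (+0.933))·2/0.0592 = -0.1014.
So 2·log[Cu⁺] = 1·log(0.00035) − log Q = -3.4559 − (-0.1014) = -3.3545; log[Cu⁺] = -3.3545 / 2 = -1.6772; [Cu⁺] = 10^(-1.6772) ≈ 0.021 M.

0.021 M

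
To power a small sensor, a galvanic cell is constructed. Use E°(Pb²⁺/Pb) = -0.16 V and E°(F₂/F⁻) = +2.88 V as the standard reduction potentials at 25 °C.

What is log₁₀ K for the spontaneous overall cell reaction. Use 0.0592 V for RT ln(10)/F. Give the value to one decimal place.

102.7

Cathode: F₂/F⁻; anode: Pb²⁺/Pb. E°cell = +3.04 V, n = 2.
log K = nE°cell / 0.0592 = (2)(+3.04) / 0.0592 = 102.7.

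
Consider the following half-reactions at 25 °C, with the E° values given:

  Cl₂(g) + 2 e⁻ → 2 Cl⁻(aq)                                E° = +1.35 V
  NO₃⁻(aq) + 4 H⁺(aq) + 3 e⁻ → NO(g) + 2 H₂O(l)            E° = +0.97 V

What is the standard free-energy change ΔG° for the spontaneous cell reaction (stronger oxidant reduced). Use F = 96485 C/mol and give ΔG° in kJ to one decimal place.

-220.0 kJ

Cl₂/Cl⁻ (E° = +1.35 V) is the cathode; NO₃⁻/NO (E° = +0.97 V) is the anode, so E°cell = +0.38 V.
Balancing electrons gives n = 6 (lcm of 2 and 3).
ΔG° = −nFE° = −(6)(96485)(+0.38) = -219,986 J = -220.0 kJ.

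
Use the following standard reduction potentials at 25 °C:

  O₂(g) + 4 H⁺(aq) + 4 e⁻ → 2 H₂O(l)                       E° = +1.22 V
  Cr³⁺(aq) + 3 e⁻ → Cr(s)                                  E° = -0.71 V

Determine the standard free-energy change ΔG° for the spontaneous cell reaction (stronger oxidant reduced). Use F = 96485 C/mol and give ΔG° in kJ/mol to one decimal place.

-2234.6 kJ/mol

O₂/H₂O (E° = +1.22 V) is the cathode; Cr³⁺/Cr (E° = -0.71 V) is the anode, so E°cell = +1.93 V.
Balancing electrons gives n = 12 (lcm of 4 and 3).
ΔG° = −nFE° = −(12)(96485)(+1.93) = -2,234,593 J = -2234.6 kJ/mol.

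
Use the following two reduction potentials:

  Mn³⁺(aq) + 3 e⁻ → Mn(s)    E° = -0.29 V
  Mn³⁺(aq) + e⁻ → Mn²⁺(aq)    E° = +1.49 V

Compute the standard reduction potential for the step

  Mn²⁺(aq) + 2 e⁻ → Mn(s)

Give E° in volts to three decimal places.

Sequential free energies add, so n₃E°₃ = n₁E°₁ + n₂E°₂.
With n₃ = 3, and the known step contributing 1×(+1.49) V, the unknown satisfies 2·E° = 3×(-0.29) − 1×(+1.49) = -2.360.
E° = -2.360 / 2 = -1.180 V.

-1.180 V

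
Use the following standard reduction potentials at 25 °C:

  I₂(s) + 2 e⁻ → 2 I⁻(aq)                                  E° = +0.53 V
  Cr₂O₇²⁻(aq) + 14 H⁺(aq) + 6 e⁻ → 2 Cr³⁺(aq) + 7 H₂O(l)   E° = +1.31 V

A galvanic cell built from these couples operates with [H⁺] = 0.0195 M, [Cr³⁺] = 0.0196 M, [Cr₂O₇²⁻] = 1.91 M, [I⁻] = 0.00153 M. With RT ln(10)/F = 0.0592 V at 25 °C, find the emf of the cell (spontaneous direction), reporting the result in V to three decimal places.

Cr₂O₇²⁻/Cr³⁺ is the cathode (higher E°), I₂/I⁻ the anode: E°cell = +1.31 − (+0.53) = +0.78 V, n = 6.
Overall: Cr₂O₇²⁻(aq) + 14 H⁺(aq) + 6 I⁻(aq) → 2 Cr³⁺(aq) + 7 H₂O(l) + 3 I₂(s)
Q = [Cr³⁺]^2 / ([Cr₂O₇²⁻]·[H⁺]^14·[I⁻]^6); log Q = 37.135.
E = E° − (0.0592/n) log Q = +0.78 − (0.0592/6)(37.135) = +0.414 V.

+0.414 V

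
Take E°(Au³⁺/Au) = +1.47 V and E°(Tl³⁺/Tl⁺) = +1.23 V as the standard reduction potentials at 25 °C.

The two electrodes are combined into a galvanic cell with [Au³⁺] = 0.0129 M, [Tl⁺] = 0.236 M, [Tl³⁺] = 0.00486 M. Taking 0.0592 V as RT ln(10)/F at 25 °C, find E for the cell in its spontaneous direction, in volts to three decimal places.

+0.253 V

Au³⁺/Au is the cathode (higher E°), Tl³⁺/Tl⁺ the anode: E°cell = +1.47 − (+1.23) = +0.24 V, n = 6.
Overall: 2 Au³⁺(aq) + 3 Tl⁺(aq) → 2 Au(s) + 3 Tl³⁺(aq)
Q = [Tl³⁺]^3 / ([Au³⁺]^2·[Tl⁺]^3); log Q = -1.280.
E = E° − (0.0592/n) log Q = +0.24 − (0.0592/6)(-1.280) = +0.253 V.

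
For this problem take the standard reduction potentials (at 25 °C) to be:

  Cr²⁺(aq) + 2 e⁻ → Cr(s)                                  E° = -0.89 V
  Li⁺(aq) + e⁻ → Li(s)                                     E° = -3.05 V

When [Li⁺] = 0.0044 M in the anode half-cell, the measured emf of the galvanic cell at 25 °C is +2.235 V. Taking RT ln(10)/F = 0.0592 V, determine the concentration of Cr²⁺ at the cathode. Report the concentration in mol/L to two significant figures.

Cr²⁺/Cr is the cathode, Li⁺/Li the anode: E°cell = +2.16 V, n = 2.
Overall reaction: Cr²⁺(aq) + 2 Li(s) → Cr(s) + 2 Li⁺(aq); Q = [Li⁺]^2/[Cr²⁺]^1.
From E = E° − (0.0592/n) log Q: log Q = (E° − E)·n/0.0592 = (+2.16 − (+2.235))·2/0.0592 = -2.5338.
So 1·log[Cr²⁺] = 2·log(0.0044) − log Q = -4.7131 − (-2.5338) = -2.1793; [Cr²⁺] = 10^(-2.1793) ≈ 0.0066 M.

0.0066 M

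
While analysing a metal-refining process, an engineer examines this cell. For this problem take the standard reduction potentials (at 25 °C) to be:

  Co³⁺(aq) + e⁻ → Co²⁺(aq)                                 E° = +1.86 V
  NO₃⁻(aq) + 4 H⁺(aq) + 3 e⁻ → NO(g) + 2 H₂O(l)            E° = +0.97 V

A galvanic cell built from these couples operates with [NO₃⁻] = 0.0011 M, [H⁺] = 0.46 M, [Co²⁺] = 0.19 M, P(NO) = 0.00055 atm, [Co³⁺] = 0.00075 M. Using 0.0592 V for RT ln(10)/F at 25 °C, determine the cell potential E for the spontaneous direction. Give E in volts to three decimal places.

Co³⁺/Co²⁺ is the cathode (higher E°), NO₃⁻/NO the anode: E°cell = +1.86 − (+0.97) = +0.89 V, n = 3.
Overall: 3 Co³⁺(aq) + NO(g) + 2 H₂O(l) → 3 Co²⁺(aq) + NO₃⁻(aq) + 4 H⁺(aq)
Q = [Co²⁺]^3·[NO₃⁻]·[H⁺]^4 / ([Co³⁺]^3·P(NO)); log Q = 6.163.
E = E° − (0.0592/n) log Q = +0.89 − (0.0592/3)(6.163) = +0.768 V.

+0.768 V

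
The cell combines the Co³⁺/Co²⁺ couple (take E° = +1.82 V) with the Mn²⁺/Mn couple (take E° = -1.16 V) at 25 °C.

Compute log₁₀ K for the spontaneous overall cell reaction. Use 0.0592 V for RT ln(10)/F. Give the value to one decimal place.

100.7

Cathode: Co³⁺/Co²⁺; anode: Mn²⁺/Mn. E°cell = +2.98 V, n = 2.
log K = nE°cell / 0.0592 = (2)(+2.98) / 0.0592 = 100.7.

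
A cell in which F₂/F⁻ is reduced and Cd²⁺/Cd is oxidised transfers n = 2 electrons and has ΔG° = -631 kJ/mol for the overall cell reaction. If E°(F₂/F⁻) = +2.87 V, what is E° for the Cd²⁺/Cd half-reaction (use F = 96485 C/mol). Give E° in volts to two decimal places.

-0.40 V

E°cell = −ΔG°/(nF) = −(-631×10³)/((2)(96485)) = +3.270 V.
Since F₂/F⁻ is the cathode and Cd²⁺/Cd the anode, E°cell = E°(F₂/F⁻) − E°(Cd²⁺/Cd).
So E°(Cd²⁺/Cd) = E°(F₂/F⁻) − E°cell = (+2.87) − (+3.270) = -0.40 V.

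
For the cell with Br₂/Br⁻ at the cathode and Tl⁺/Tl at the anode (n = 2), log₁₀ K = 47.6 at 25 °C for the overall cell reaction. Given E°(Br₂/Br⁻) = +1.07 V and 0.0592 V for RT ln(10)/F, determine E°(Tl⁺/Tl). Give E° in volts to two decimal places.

E°cell = (0.0592/n)·log K = (0.0592/2)(47.6) = +1.409 V.
Since Br₂/Br⁻ is the cathode and Tl⁺/Tl the anode, E°cell = E°(Br₂/Br⁻) − E°(Tl⁺/Tl).
So E°(Tl⁺/Tl) = E°(Br₂/Br⁻) − E°cell = (+1.07) − (+1.409) = -0.34 V.

-0.34 V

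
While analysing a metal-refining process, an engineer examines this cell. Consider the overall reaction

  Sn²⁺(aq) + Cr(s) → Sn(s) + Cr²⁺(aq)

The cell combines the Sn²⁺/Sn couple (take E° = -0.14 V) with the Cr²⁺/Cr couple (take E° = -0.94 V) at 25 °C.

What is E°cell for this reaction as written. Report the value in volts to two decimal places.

+0.80 V

The Sn²⁺/Sn couple has the higher reduction potential, so it is the cathode; Cr²⁺/Cr is oxidised at the anode.
E°cell = E°(cathode) − E°(anode) = (-0.14) − (-0.94) = +0.80 V.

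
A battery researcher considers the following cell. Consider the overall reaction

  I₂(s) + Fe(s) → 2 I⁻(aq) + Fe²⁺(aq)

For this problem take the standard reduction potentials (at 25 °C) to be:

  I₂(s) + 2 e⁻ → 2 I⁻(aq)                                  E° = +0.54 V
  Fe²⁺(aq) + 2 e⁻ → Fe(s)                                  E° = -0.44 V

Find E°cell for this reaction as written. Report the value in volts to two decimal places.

+0.98 V

The I₂/I⁻ couple has the higher reduction potential, so it is the cathode; Fe²⁺/Fe is oxidised at the anode.
E°cell = E°(cathode) − E°(anode) = (+0.54) − (-0.44) = +0.98 V.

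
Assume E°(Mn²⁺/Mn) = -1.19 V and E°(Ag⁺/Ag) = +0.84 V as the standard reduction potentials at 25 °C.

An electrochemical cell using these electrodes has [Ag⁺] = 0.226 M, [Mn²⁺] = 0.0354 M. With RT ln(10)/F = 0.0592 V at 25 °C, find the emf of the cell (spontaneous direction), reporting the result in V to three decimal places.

Ag⁺/Ag is the cathode (higher E°), Mn²⁺/Mn the anode: E°cell = +0.84 − (-1.19) = +2.03 V, n = 2.
Overall: 2 Ag⁺(aq) + Mn(s) → 2 Ag(s) + Mn²⁺(aq)
Q = [Mn²⁺] / ([Ag⁺]^2); log Q = -0.159.
E = E° − (0.0592/n) log Q = +2.03 − (0.0592/2)(-0.159) = +2.035 V.

+2.035 V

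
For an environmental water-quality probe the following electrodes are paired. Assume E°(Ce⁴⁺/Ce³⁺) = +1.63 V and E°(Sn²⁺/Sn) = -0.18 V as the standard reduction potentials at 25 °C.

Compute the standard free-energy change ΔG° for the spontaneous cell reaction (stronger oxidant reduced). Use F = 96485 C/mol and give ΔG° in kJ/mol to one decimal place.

Ce⁴⁺/Ce³⁺ (E° = +1.63 V) is the cathode; Sn²⁺/Sn (E° = -0.18 V) is the anode, so E°cell = +1.81 V.
Balancing electrons gives n = 2 (lcm of 1 and 2).
ΔG° = −nFE° = −(2)(96485)(+1.81) = -349,276 J = -349.3 kJ/mol.

-349.3 kJ/mol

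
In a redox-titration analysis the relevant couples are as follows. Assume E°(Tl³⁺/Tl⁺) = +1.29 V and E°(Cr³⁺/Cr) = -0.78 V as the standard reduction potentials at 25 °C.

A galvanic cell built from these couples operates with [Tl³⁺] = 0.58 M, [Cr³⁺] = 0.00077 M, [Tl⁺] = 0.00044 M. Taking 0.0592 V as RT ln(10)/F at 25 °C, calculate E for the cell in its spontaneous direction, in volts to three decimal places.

+2.224 V

Tl³⁺/Tl⁺ is the cathode (higher E°), Cr³⁺/Cr the anode: E°cell = +1.29 − (-0.78) = +2.07 V, n = 6.
Overall: 3 Tl³⁺(aq) + 2 Cr(s) → 3 Tl⁺(aq) + 2 Cr³⁺(aq)
Q = [Tl⁺]^3·[Cr³⁺]^2 / ([Tl³⁺]^3); log Q = -15.587.
E = E° − (0.0592/n) log Q = +2.07 − (0.0592/6)(-15.587) = +2.224 V.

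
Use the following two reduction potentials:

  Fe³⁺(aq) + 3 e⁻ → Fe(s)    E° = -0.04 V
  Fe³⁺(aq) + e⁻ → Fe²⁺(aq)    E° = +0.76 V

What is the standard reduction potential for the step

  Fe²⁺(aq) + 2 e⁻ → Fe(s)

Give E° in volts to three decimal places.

Sequential free energies add, so n₃E°₃ = n₁E°₁ + n₂E°₂.
With n₃ = 3, and the known step contributing 1×(+0.76) V, the unknown satisfies 2·E° = 3×(-0.04) − 1×(+0.76) = -0.880.
E° = -0.880 / 2 = -0.440 V.

-0.440 V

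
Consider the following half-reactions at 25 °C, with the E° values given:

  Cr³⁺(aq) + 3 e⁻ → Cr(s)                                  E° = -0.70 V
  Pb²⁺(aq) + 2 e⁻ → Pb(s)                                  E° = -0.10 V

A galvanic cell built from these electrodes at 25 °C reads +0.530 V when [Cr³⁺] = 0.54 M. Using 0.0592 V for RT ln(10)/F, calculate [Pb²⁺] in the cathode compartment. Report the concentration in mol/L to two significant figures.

Pb²⁺/Pb is the cathode, Cr³⁺/Cr the anode: E°cell = +0.60 V, n = 6.
Overall reaction: 3 Pb²⁺(aq) + 2 Cr(s) → 3 Pb(s) + 2 Cr³⁺(aq); Q = [Cr³⁺]^2/[Pb²⁺]^3.
From E = E° − (0.0592/n) log Q: log Q = (E° − E)·n/0.0592 = (+0.60 − (+0.530))·6/0.0592 = 7.0946.
So 3·log[Pb²⁺] = 2·log(0.54) − log Q = -0.5352 − (7.0946) = -7.6298; log[Pb²⁺] = -7.6298 / 3 = -2.5433; [Pb²⁺] = 10^(-2.5433) ≈ 0.0029 M.

0.0029 M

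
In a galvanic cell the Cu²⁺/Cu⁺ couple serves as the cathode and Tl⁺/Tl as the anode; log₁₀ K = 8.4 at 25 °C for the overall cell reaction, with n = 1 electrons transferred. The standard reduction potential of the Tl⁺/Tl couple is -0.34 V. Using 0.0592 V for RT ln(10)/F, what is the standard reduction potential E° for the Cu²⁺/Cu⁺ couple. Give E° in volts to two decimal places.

+0.16 V

E°cell = (0.0592/n)·log K = (0.0592/1)(8.4) = +0.497 V.
Since Cu²⁺/Cu⁺ is the cathode and Tl⁺/Tl the anode, E°cell = E°(Cu²⁺/Cu⁺) − E°(Tl⁺/Tl).
So E°(Cu²⁺/Cu⁺) = E°cell + E°(Tl⁺/Tl) = +0.497 + (-0.34) = +0.16 V.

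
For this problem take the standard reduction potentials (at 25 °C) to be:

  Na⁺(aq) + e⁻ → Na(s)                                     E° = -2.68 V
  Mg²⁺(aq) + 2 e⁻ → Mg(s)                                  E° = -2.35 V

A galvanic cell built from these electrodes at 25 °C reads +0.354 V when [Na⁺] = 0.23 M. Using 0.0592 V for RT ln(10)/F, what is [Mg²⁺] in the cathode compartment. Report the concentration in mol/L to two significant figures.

0.34 M

Mg²⁺/Mg is the cathode, Na⁺/Na the anode: E°cell = +0.33 V, n = 2.
Overall reaction: Mg²⁺(aq) + 2 Na(s) → Mg(s) + 2 Na⁺(aq); Q = [Na⁺]^2/[Mg²⁺]^1.
From E = E° − (0.0592/n) log Q: log Q = (E° − E)·n/0.0592 = (+0.33 − (+0.354))·2/0.0592 = -0.8108.
So 1·log[Mg²⁺] = 2·log(0.23) − log Q = -1.2765 − (-0.8108) = -0.4657; [Mg²⁺] = 10^(-0.4657) ≈ 0.34 M.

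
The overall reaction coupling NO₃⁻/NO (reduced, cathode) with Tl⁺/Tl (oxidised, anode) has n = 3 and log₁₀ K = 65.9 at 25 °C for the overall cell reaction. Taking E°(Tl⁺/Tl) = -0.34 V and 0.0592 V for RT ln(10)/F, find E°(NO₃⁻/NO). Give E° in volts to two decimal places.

E°cell = (0.0592/n)·log K = (0.0592/3)(65.9) = +1.300 V.
Since NO₃⁻/NO is the cathode and Tl⁺/Tl the anode, E°cell = E°(NO₃⁻/NO) − E°(Tl⁺/Tl).
So E°(NO₃⁻/NO) = E°cell + E°(Tl⁺/Tl) = +1.300 + (-0.34) = +0.96 V.

+0.96 V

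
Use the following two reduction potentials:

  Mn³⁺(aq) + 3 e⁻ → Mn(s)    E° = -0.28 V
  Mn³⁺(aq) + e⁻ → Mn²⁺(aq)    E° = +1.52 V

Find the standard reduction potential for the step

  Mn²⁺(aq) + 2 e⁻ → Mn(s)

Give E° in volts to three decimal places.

-1.180 V

Sequential free energies add, so n₃E°₃ = n₁E°₁ + n₂E°₂.
With n₃ = 3, and the known step contributing 1×(+1.52) V, the unknown satisfies 2·E° = 3×(-0.28) − 1×(+1.52) = -2.360.
E° = -2.360 / 2 = -1.180 V.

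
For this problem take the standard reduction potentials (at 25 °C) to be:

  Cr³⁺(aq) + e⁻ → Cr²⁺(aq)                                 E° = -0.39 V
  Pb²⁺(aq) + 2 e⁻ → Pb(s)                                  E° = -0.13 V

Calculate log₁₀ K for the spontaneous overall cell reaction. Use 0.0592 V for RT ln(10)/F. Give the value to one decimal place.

8.8

Cathode: Pb²⁺/Pb; anode: Cr³⁺/Cr²⁺. E°cell = +0.26 V, n = 2.
log K = nE°cell / 0.0592 = (2)(+0.26) / 0.0592 = 8.8.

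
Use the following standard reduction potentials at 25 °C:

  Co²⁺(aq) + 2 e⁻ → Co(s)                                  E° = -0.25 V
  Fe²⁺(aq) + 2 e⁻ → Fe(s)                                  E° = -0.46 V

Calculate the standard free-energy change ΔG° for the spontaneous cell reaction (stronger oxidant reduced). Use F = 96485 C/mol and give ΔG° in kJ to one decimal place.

-40.5 kJ

Co²⁺/Co (E° = -0.25 V) is the cathode; Fe²⁺/Fe (E° = -0.46 V) is the anode, so E°cell = +0.21 V.
Balancing electrons gives n = 2 (lcm of 2 and 2).
ΔG° = −nFE° = −(2)(96485)(+0.21) = -40,524 J = -40.5 kJ.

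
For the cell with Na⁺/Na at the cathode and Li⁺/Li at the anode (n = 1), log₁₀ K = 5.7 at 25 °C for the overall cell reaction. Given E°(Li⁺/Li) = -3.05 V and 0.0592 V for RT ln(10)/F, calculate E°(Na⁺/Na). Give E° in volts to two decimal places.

E°cell = (0.0592/n)·log K = (0.0592/1)(5.7) = +0.337 V.
Since Na⁺/Na is the cathode and Li⁺/Li the anode, E°cell = E°(Na⁺/Na) − E°(Li⁺/Li).
So E°(Na⁺/Na) = E°cell + E°(Li⁺/Li) = +0.337 + (-3.05) = -2.71 V.

-2.71 V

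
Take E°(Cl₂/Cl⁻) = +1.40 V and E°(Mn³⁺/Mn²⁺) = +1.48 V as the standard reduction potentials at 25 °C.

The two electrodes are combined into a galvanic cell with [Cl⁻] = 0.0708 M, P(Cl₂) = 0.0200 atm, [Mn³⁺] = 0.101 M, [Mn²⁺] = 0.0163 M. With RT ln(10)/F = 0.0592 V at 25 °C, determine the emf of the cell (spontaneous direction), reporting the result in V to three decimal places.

+0.109 V

Mn³⁺/Mn²⁺ is the cathode (higher E°), Cl₂/Cl⁻ the anode: E°cell = +1.48 − (+1.40) = +0.08 V, n = 2.
Overall: 2 Mn³⁺(aq) + 2 Cl⁻(aq) → 2 Mn²⁺(aq) + Cl₂(g)
Q = [Mn²⁺]^2·P(Cl₂) / ([Mn³⁺]^2·[Cl⁻]^2); log Q = -0.983.
E = E° − (0.0592/n) log Q = +0.08 − (0.0592/2)(-0.983) = +0.109 V.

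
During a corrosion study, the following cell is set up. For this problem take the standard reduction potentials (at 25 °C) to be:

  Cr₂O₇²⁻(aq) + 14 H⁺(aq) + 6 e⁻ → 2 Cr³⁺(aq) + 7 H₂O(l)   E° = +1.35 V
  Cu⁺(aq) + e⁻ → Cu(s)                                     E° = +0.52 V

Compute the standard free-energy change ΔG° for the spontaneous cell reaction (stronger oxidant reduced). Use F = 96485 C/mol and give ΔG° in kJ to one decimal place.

-480.5 kJ

Cr₂O₇²⁻/Cr³⁺ (E° = +1.35 V) is the cathode; Cu⁺/Cu (E° = +0.52 V) is the anode, so E°cell = +0.83 V.
Balancing electrons gives n = 6 (lcm of 6 and 1).
ΔG° = −nFE° = −(6)(96485)(+0.83) = -480,495 J = -480.5 kJ.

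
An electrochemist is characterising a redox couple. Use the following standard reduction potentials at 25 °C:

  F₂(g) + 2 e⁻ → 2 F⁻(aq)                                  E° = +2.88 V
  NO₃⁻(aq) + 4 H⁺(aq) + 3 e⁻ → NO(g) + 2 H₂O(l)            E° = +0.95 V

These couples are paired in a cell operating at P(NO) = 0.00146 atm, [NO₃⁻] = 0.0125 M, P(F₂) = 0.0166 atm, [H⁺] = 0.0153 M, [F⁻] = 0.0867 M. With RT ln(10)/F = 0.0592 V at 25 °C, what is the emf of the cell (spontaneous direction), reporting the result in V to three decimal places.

+2.065 V

F₂/F⁻ is the cathode (higher E°), NO₃⁻/NO the anode: E°cell = +2.88 − (+0.95) = +1.93 V, n = 6.
Overall: 3 F₂(g) + 2 NO(g) + 4 H₂O(l) → 6 F⁻(aq) + 2 NO₃⁻(aq) + 8 H⁺(aq)
Q = [F⁻]^6·[NO₃⁻]^2·[H⁺]^8 / (P(F₂)^3·P(NO)^2); log Q = -13.690.
E = E° − (0.0592/n) log Q = +1.93 − (0.0592/6)(-13.690) = +2.065 V.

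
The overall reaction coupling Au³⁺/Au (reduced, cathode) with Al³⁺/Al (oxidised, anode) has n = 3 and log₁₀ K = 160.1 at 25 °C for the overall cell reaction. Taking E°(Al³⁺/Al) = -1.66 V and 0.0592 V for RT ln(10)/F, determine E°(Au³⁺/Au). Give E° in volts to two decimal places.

+1.50 V

E°cell = (0.0592/n)·log K = (0.0592/3)(160.1) = +3.159 V.
Since Au³⁺/Au is the cathode and Al³⁺/Al the anode, E°cell = E°(Au³⁺/Au) − E°(Al³⁺/Al).
So E°(Au³⁺/Au) = E°cell + E°(Al³⁺/Al) = +3.159 + (-1.66) = +1.50 V.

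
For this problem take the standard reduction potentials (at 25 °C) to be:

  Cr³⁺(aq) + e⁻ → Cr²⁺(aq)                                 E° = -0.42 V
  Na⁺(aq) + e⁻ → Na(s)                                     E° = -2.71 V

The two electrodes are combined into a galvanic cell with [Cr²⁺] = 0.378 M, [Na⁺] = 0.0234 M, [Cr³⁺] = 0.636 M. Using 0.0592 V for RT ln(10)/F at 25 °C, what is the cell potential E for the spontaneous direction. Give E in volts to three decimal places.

Cr³⁺/Cr²⁺ is the cathode (higher E°), Na⁺/Na the anode: E°cell = -0.42 − (-2.71) = +2.29 V, n = 1.
Overall: Cr³⁺(aq) + Na(s) → Cr²⁺(aq) + Na⁺(aq)
Q = [Cr²⁺]·[Na⁺] / ([Cr³⁺]); log Q = -1.857.
E = E° − (0.0592/n) log Q = +2.29 − (0.0592/1)(-1.857) = +2.400 V.

+2.400 V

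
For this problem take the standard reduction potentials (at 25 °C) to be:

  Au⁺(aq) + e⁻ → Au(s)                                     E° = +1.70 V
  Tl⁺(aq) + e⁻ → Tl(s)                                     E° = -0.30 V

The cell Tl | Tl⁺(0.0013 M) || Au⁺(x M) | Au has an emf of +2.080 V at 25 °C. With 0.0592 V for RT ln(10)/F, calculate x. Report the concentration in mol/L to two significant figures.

0.029 M

Au⁺/Au is the cathode, Tl⁺/Tl the anode: E°cell = +2.00 V, n = 1.
Overall reaction: Au⁺(aq) + Tl(s) → Au(s) + Tl⁺(aq); Q = [Tl⁺]^1/[Au⁺]^1.
From E = E° − (0.0592/n) log Q: log Q = (E° − E)·n/0.0592 = (+2.00 − (+2.080))·1/0.0592 = -1.3514.
So 1·log[Au⁺] = 1·log(0.0013) − log Q = -2.8861 − (-1.3514) = -1.5347; [Au⁺] = 10^(-1.5347) ≈ 0.029 M.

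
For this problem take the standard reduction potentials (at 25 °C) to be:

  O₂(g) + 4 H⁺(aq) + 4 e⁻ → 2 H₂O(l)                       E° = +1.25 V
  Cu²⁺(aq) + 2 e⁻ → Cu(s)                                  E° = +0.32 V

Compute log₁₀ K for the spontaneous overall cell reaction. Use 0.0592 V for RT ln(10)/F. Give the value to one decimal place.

62.8

Cathode: O₂/H₂O; anode: Cu²⁺/Cu. E°cell = +0.93 V, n = 4.
log K = nE°cell / 0.0592 = (4)(+0.93) / 0.0592 = 62.8.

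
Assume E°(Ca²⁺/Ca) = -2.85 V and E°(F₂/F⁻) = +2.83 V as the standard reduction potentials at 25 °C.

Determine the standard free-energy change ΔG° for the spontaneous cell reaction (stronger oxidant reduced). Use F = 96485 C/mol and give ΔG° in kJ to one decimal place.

F₂/F⁻ (E° = +2.83 V) is the cathode; Ca²⁺/Ca (E° = -2.85 V) is the anode, so E°cell = +5.68 V.
Balancing electrons gives n = 2 (lcm of 2 and 2).
ΔG° = −nFE° = −(2)(96485)(+5.68) = -1,096,070 J = -1096.1 kJ.

-1096.1 kJ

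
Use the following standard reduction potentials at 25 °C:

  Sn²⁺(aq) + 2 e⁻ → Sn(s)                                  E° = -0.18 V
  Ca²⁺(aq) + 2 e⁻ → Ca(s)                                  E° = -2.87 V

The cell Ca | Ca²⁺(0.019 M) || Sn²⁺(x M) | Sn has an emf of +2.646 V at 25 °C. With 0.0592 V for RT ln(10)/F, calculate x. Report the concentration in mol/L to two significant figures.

0.00062 M

Sn²⁺/Sn is the cathode, Ca²⁺/Ca the anode: E°cell = +2.69 V, n = 2.
Overall reaction: Sn²⁺(aq) + Ca(s) → Sn(s) + Ca²⁺(aq); Q = [Ca²⁺]^1/[Sn²⁺]^1.
From E = E° − (0.0592/n) log Q: log Q = (E° − E)·n/0.0592 = (+2.69 − (+2.646))·2/0.0592 = 1.4865.
So 1·log[Sn²⁺] = 1·log(0.019) − log Q = -1.7212 − (1.4865) = -3.2077; [Sn²⁺] = 10^(-3.2077) ≈ 0.00062 M.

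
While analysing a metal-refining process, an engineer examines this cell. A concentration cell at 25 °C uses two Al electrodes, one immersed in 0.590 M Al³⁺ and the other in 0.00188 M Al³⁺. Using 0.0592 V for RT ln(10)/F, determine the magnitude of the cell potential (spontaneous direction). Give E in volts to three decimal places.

For a concentration cell E°cell = 0. The 0.590 M side is the cathode (reduction is favoured where [Al³⁺] is higher).
With n = 3, E = −(0.0592/3) log([Al³⁺]ₐₙ/[Al³⁺]꜀ₐₜ) = −(0.0592/3) log(0.00188/0.59) = −(0.0592/3)(-2.497) = +0.049 V.

+0.049 V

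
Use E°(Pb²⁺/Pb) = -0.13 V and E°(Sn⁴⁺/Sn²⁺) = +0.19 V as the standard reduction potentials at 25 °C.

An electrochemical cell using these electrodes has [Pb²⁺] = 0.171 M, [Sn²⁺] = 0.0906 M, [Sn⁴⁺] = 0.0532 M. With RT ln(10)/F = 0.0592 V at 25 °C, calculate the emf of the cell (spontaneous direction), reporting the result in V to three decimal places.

+0.336 V

Sn⁴⁺/Sn²⁺ is the cathode (higher E°), Pb²⁺/Pb the anode: E°cell = +0.19 − (-0.13) = +0.32 V, n = 2.
Overall: Sn⁴⁺(aq) + Pb(s) → Sn²⁺(aq) + Pb²⁺(aq)
Q = [Sn²⁺]·[Pb²⁺] / ([Sn⁴⁺]); log Q = -0.536.
E = E° − (0.0592/n) log Q = +0.32 − (0.0592/2)(-0.536) = +0.336 V.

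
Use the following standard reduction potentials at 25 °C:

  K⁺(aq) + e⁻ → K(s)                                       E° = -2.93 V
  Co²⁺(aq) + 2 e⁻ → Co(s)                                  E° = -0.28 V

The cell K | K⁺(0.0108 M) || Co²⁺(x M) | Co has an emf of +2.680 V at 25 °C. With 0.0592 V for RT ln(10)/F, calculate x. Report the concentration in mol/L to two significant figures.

0.0012 M

Co²⁺/Co is the cathode, K⁺/K the anode: E°cell = +2.65 V, n = 2.
Overall reaction: Co²⁺(aq) + 2 K(s) → Co(s) + 2 K⁺(aq); Q = [K⁺]^2/[Co²⁺]^1.
From E = E° − (0.0592/n) log Q: log Q = (E° − E)·n/0.0592 = (+2.65 − (+2.680))·2/0.0592 = -1.0135.
So 1·log[Co²⁺] = 2·log(0.0108) − log Q = -3.9332 − (-1.0135) = -2.9197; [Co²⁺] = 10^(-2.9197) ≈ 0.0012 M.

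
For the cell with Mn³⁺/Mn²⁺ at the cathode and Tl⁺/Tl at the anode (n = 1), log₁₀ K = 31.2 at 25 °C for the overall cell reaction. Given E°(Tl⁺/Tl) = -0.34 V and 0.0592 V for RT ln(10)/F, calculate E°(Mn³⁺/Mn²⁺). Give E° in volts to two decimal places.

+1.51 V

E°cell = (0.0592/n)·log K = (0.0592/1)(31.2) = +1.847 V.
Since Mn³⁺/Mn²⁺ is the cathode and Tl⁺/Tl the anode, E°cell = E°(Mn³⁺/Mn²⁺) − E°(Tl⁺/Tl).
So E°(Mn³⁺/Mn²⁺) = E°cell + E°(Tl⁺/Tl) = +1.847 + (-0.34) = +1.51 V.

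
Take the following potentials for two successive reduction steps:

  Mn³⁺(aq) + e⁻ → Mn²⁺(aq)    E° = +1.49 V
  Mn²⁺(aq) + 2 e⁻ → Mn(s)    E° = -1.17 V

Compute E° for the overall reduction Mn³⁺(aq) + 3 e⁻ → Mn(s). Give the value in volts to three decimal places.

Adding the free-energy changes (−nFE°) of the two steps gives −n₃FE°₃ = −n₁FE°₁ − n₂FE°₂.
E°₃ = (1×+1.49 + 2×-1.17) / 3 = (-0.850) / 3 = -0.283 V.

-0.283 V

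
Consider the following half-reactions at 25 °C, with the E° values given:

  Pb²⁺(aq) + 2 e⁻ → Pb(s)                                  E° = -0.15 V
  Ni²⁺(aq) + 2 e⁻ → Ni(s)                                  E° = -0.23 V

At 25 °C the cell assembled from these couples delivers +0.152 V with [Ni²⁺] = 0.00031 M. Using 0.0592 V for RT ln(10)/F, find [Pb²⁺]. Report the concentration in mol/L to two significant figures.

Pb²⁺/Pb is the cathode, Ni²⁺/Ni the anode: E°cell = +0.08 V, n = 2.
Overall reaction: Pb²⁺(aq) + Ni(s) → Pb(s) + Ni²⁺(aq); Q = [Ni²⁺]^1/[Pb²⁺]^1.
From E = E° − (0.0592/n) log Q: log Q = (E° − E)·n/0.0592 = (+0.08 − (+0.152))·2/0.0592 = -2.4324.
So 1·log[Pb²⁺] = 1·log(0.00031) − log Q = -3.5086 − (-2.4324) = -1.0762; [Pb²⁺] = 10^(-1.0762) ≈ 0.084 M.

0.084 M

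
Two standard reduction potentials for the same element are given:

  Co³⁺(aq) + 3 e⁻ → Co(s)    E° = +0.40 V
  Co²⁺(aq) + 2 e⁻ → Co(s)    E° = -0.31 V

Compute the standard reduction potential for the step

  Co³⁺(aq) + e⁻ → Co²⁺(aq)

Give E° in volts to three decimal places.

+1.820 V

Sequential free energies add, so n₃E°₃ = n₁E°₁ + n₂E°₂.
With n₃ = 3, and the known step contributing 2×(-0.31) V, the unknown satisfies 1·E° = 3×(+0.40) − 2×(-0.31) = +1.820.
E° = +1.820 / 1 = +1.820 V.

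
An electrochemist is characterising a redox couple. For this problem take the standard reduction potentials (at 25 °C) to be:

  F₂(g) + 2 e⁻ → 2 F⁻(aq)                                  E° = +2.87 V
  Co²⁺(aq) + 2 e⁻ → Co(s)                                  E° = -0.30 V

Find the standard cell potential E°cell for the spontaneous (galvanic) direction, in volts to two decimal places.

The F₂/F⁻ couple has the higher reduction potential, so it is the cathode; Co²⁺/Co is oxidised at the anode.
E°cell = E°(cathode) − E°(anode) = (+2.87) − (-0.30) = +3.17 V.

+3.17 V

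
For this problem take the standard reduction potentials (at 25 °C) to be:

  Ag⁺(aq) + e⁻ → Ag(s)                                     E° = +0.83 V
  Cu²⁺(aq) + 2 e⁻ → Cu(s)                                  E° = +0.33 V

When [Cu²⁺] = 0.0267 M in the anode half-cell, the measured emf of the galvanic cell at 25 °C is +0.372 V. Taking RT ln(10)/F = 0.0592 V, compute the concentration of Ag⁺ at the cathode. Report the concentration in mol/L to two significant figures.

0.0011 M

Ag⁺/Ag is the cathode, Cu²⁺/Cu the anode: E°cell = +0.50 V, n = 2.
Overall reaction: 2 Ag⁺(aq) + Cu(s) → 2 Ag(s) + Cu²⁺(aq); Q = [Cu²⁺]^1/[Ag⁺]^2.
From E = E° − (0.0592/n) log Q: log Q = (E° − E)·n/0.0592 = (+0.50 − (+0.372))·2/0.0592 = 4.3243.
So 2·log[Ag⁺] = 1·log(0.0267) − log Q = -1.5735 − (4.3243) = -5.8978; log[Ag⁺] = -5.8978 / 2 = -2.9489; [Ag⁺] = 10^(-2.9489) ≈ 0.0011 M.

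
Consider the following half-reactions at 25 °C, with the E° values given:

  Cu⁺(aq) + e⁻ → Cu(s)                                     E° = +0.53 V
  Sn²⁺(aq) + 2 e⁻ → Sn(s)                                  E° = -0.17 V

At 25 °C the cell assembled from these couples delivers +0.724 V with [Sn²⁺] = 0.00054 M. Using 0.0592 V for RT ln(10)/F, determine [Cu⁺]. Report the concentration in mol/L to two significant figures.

Cu⁺/Cu is the cathode, Sn²⁺/Sn the anode: E°cell = +0.70 V, n = 2.
Overall reaction: 2 Cu⁺(aq) + Sn(s) → 2 Cu(s) + Sn²⁺(aq); Q = [Sn²⁺]^1/[Cu⁺]^2.
From E = E° − (0.0592/n) log Q: log Q = (E° − E)·n/0.0592 = (+0.70 − (+0.724))·2/0.0592 = -0.8108.
So 2·log[Cu⁺] = 1·log(0.00054) − log Q = -3.2676 − (-0.8108) = -2.4568; log[Cu⁺] = -2.4568 / 2 = -1.2284; [Cu⁺] = 10^(-1.2284) ≈ 0.059 M.

0.059 M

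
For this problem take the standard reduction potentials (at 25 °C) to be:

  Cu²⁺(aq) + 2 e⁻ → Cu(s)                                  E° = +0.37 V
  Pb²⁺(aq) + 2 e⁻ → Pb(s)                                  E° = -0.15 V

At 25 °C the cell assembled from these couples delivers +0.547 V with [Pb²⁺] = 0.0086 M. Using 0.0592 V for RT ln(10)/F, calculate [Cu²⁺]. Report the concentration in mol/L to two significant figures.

Cu²⁺/Cu is the cathode, Pb²⁺/Pb the anode: E°cell = +0.52 V, n = 2.
Overall reaction: Cu²⁺(aq) + Pb(s) → Cu(s) + Pb²⁺(aq); Q = [Pb²⁺]^1/[Cu²⁺]^1.
From E = E° − (0.0592/n) log Q: log Q = (E° − E)·n/0.0592 = (+0.52 − (+0.547))·2/0.0592 = -0.9122.
So 1·log[Cu²⁺] = 1·log(0.0086) − log Q = -2.0655 − (-0.9122) = -1.1533; [Cu²⁺] = 10^(-1.1533) ≈ 0.070 M.

0.070 M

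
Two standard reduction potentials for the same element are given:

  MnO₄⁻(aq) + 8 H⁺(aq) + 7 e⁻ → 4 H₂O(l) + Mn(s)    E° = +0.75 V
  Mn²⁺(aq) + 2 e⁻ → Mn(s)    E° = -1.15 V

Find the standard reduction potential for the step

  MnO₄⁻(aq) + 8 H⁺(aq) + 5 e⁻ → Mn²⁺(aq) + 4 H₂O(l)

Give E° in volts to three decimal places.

Sequential free energies add, so n₃E°₃ = n₁E°₁ + n₂E°₂.
With n₃ = 7, and the known step contributing 2×(-1.15) V, the unknown satisfies 5·E° = 7×(+0.75) − 2×(-1.15) = +7.550.
E° = +7.550 / 5 = +1.510 V.

+1.510 V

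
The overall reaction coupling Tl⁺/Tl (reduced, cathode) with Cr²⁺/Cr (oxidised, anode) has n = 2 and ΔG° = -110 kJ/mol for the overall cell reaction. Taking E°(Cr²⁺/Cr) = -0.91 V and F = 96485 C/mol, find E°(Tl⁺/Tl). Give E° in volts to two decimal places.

E°cell = −ΔG°/(nF) = −(-110×10³)/((2)(96485)) = +0.570 V.
Since Tl⁺/Tl is the cathode and Cr²⁺/Cr the anode, E°cell = E°(Tl⁺/Tl) − E°(Cr²⁺/Cr).
So E°(Tl⁺/Tl) = E°cell + E°(Cr²⁺/Cr) = +0.570 + (-0.91) = -0.34 V.

-0.34 V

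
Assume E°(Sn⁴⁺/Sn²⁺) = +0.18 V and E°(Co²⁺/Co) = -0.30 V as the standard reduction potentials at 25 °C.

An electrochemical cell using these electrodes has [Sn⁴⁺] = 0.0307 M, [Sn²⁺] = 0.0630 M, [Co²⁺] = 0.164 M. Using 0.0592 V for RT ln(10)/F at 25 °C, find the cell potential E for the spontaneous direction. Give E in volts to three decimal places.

Sn⁴⁺/Sn²⁺ is the cathode (higher E°), Co²⁺/Co the anode: E°cell = +0.18 − (-0.30) = +0.48 V, n = 2.
Overall: Sn⁴⁺(aq) + Co(s) → Sn²⁺(aq) + Co²⁺(aq)
Q = [Sn²⁺]·[Co²⁺] / ([Sn⁴⁺]); log Q = -0.473.
E = E° − (0.0592/n) log Q = +0.48 − (0.0592/2)(-0.473) = +0.494 V.

+0.494 V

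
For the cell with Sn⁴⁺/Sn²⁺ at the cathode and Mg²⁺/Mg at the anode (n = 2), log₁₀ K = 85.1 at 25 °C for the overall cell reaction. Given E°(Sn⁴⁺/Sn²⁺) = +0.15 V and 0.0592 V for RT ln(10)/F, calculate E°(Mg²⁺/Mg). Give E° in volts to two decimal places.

E°cell = (0.0592/n)·log K = (0.0592/2)(85.1) = +2.519 V.
Since Sn⁴⁺/Sn²⁺ is the cathode and Mg²⁺/Mg the anode, E°cell = E°(Sn⁴⁺/Sn²⁺) − E°(Mg²⁺/Mg).
So E°(Mg²⁺/Mg) = E°(Sn⁴⁺/Sn²⁺) − E°cell = (+0.15) − (+2.519) = -2.37 V.

-2.37 V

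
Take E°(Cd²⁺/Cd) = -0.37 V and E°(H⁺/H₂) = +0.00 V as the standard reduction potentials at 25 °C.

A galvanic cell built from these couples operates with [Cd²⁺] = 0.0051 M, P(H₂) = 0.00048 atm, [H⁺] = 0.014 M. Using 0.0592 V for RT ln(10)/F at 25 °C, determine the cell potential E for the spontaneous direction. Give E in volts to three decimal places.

+0.426 V

H⁺/H₂ is the cathode (higher E°), Cd²⁺/Cd the anode: E°cell = +0.00 − (-0.37) = +0.37 V, n = 2.
Overall: 2 H⁺(aq) + Cd(s) → H₂(g) + Cd²⁺(aq)
Q = P(H₂)·[Cd²⁺] / ([H⁺]^2); log Q = -1.903.
E = E° − (0.0592/n) log Q = +0.37 − (0.0592/2)(-1.903) = +0.426 V.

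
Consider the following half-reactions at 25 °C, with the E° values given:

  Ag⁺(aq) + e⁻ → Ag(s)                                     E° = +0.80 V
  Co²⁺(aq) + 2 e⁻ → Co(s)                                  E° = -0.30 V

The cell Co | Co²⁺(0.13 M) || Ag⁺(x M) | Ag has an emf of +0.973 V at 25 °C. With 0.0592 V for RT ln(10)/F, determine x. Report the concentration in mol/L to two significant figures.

0.0026 M

Ag⁺/Ag is the cathode, Co²⁺/Co the anode: E°cell = +1.10 V, n = 2.
Overall reaction: 2 Ag⁺(aq) + Co(s) → 2 Ag(s) + Co²⁺(aq); Q = [Co²⁺]^1/[Ag⁺]^2.
From E = E° − (0.0592/n) log Q: log Q = (E° − E)·n/0.0592 = (+1.10 − (+0.973))·2/0.0592 = 4.2905.
So 2·log[Ag⁺] = 1·log(0.13) − log Q = -0.8861 − (4.2905) = -5.1766; log[Ag⁺] = -5.1766 / 2 = -2.5883; [Ag⁺] = 10^(-2.5883) ≈ 0.0026 M.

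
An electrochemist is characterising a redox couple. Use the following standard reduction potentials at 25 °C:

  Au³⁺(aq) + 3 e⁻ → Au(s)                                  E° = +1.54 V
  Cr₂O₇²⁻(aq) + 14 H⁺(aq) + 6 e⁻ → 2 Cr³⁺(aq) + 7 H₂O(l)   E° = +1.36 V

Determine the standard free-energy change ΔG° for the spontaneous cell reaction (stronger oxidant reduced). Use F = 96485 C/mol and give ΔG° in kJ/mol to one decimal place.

Au³⁺/Au (E° = +1.54 V) is the cathode; Cr₂O₇²⁻/Cr³⁺ (E° = +1.36 V) is the anode, so E°cell = +0.18 V.
Balancing electrons gives n = 6 (lcm of 3 and 6).
ΔG° = −nFE° = −(6)(96485)(+0.18) = -104,204 J = -104.2 kJ/mol.

-104.2 kJ/mol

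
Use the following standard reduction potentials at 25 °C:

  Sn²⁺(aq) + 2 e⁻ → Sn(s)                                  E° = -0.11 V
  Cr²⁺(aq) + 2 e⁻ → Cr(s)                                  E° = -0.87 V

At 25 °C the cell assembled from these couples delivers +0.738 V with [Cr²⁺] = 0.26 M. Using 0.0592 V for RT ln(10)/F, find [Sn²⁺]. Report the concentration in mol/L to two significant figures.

0.047 M

Sn²⁺/Sn is the cathode, Cr²⁺/Cr the anode: E°cell = +0.76 V, n = 2.
Overall reaction: Sn²⁺(aq) + Cr(s) → Sn(s) + Cr²⁺(aq); Q = [Cr²⁺]^1/[Sn²⁺]^1.
From E = E° − (0.0592/n) log Q: log Q = (E° − E)·n/0.0592 = (+0.76 − (+0.738))·2/0.0592 = 0.7432.
So 1·log[Sn²⁺] = 1·log(0.26) − log Q = -0.5850 − (0.7432) = -1.3282; [Sn²⁺] = 10^(-1.3282) ≈ 0.047 M.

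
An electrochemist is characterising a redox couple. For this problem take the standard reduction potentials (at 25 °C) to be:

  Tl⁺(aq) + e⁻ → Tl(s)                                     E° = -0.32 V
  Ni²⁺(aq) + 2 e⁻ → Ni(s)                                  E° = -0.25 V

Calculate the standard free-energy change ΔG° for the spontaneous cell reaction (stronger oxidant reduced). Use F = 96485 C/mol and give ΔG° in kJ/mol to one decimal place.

-13.5 kJ/mol

Ni²⁺/Ni (E° = -0.25 V) is the cathode; Tl⁺/Tl (E° = -0.32 V) is the anode, so E°cell = +0.07 V.
Balancing electrons gives n = 2 (lcm of 2 and 1).
ΔG° = −nFE° = −(2)(96485)(+0.07) = -13,508 J = -13.5 kJ/mol.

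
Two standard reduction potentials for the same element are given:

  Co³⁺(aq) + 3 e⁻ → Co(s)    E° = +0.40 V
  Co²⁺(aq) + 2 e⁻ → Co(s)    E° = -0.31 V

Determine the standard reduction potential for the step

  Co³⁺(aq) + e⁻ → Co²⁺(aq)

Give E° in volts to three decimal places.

Sequential free energies add, so n₃E°₃ = n₁E°₁ + n₂E°₂.
With n₃ = 3, and the known step contributing 2×(-0.31) V, the unknown satisfies 1·E° = 3×(+0.40) − 2×(-0.31) = +1.820.
E° = +1.820 / 1 = +1.820 V.

+1.820 V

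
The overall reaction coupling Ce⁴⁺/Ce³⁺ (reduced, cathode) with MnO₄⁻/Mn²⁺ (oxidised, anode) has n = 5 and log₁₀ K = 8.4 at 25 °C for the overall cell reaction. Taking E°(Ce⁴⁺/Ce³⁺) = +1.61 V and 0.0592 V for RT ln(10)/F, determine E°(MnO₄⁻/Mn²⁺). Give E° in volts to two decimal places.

+1.51 V

E°cell = (0.0592/n)·log K = (0.0592/5)(8.4) = +0.099 V.
Since Ce⁴⁺/Ce³⁺ is the cathode and MnO₄⁻/Mn²⁺ the anode, E°cell = E°(Ce⁴⁺/Ce³⁺) − E°(MnO₄⁻/Mn²⁺).
So E°(MnO₄⁻/Mn²⁺) = E°(Ce⁴⁺/Ce³⁺) − E°cell = (+1.61) − (+0.099) = +1.51 V.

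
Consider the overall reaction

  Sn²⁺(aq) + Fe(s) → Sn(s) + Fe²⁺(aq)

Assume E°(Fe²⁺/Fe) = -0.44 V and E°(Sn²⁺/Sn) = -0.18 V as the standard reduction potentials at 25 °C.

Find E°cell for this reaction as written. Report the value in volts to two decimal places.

The Sn²⁺/Sn couple has the higher reduction potential, so it is the cathode; Fe²⁺/Fe is oxidised at the anode.
E°cell = E°(cathode) − E°(anode) = (-0.18) − (-0.44) = +0.26 V.

+0.26 V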